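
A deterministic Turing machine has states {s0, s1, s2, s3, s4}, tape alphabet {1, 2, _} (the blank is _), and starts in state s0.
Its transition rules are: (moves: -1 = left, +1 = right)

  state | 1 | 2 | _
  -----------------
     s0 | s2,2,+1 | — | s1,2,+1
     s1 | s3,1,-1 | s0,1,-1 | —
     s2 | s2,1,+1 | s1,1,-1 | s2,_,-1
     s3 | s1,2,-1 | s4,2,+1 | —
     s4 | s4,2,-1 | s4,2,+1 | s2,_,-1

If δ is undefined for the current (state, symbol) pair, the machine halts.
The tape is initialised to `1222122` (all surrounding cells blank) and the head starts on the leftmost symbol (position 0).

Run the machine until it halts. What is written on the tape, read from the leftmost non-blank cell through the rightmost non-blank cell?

22222211

s0 | _[1]222122_   read 1 → write 2, move +1, go to s2
s2 | _2[2]22122_   read 2 → write 1, move -1, go to s1
s1 | _[2]122122_   read 2 → write 1, move -1, go to s0
s0 | [_]1122122_   read _ → write 2, move +1, go to s1
s1 | 2[1]122122_   read 1 → write 1, move -1, go to s3
s3 | [2]1122122_   read 2 → write 2, move +1, go to s4
s4 | 2[1]122122_   read 1 → write 2, move -1, go to s4
s4 | [2]2122122_   read 2 → write 2, move +1, go to s4
s4 | 2[2]122122_   read 2 → write 2, move +1, go to s4
s4 | 22[1]22122_   read 1 → write 2, move -1, go to s4
s4 | 2[2]222122_   read 2 → write 2, move +1, go to s4
s4 | 22[2]22122_   read 2 → write 2, move +1, go to s4
s4 | 222[2]2122_   read 2 → write 2, move +1, go to s4
s4 | 2222[2]122_   read 2 → write 2, move +1, go to s4
s4 | 22222[1]22_   read 1 → write 2, move -1, go to s4
s4 | 2222[2]222_   read 2 → write 2, move +1, go to s4
s4 | 22222[2]22_   read 2 → write 2, move +1, go to s4
s4 | 222222[2]2_   read 2 → write 2, move +1, go to s4
s4 | 2222222[2]_   read 2 → write 2, move +1, go to s4
s4 | 22222222[_]   read _ → write _, move -1, go to s2
s2 | 2222222[2]_   read 2 → write 1, move -1, go to s1
s1 | 222222[2]1_   read 2 → write 1, move -1, go to s0
s0 | 22222[2]11_
The non-blank tape span at halt is 22222211.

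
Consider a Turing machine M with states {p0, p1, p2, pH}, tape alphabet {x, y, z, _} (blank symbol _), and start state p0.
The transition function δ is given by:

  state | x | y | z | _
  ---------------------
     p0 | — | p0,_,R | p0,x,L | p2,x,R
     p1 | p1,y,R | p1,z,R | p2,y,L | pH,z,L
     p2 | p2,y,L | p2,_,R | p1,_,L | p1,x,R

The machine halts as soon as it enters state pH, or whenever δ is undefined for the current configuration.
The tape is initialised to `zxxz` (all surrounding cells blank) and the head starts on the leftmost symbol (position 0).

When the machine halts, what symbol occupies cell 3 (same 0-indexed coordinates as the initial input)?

state=p0 head=0 tape=__[z]xxz__   (p0,z)→(p0,x,L)
state=p0 head=-1 tape=_[_]xxxz__   (p0,_)→(p2,x,R)
state=p2 head=0 tape=_x[x]xxz__   (p2,x)→(p2,y,L)
state=p2 head=-1 tape=_[x]yxxz__   (p2,x)→(p2,y,L)
state=p2 head=-2 tape=[_]yyxxz__   (p2,_)→(p1,x,R)
state=p1 head=-1 tape=x[y]yxxz__   (p1,y)→(p1,z,R)
state=p1 head=0 tape=xz[y]xxz__   (p1,y)→(p1,z,R)
state=p1 head=1 tape=xzz[x]xz__   (p1,x)→(p1,y,R)
state=p1 head=2 tape=xzzy[x]z__   (p1,x)→(p1,y,R)
state=p1 head=3 tape=xzzyy[z]__   (p1,z)→(p2,y,L)
state=p2 head=2 tape=xzzy[y]y__   (p2,y)→(p2,_,R)
state=p2 head=3 tape=xzzy_[y]__   (p2,y)→(p2,_,R)
state=p2 head=4 tape=xzzy__[_]_   (p2,_)→(p1,x,R)
state=p1 head=5 tape=xzzy__x[_]   (p1,_)→(pH,z,L)
state=pH head=4 tape=xzzy__[x]z
Cell 3 holds _ when M halts.

_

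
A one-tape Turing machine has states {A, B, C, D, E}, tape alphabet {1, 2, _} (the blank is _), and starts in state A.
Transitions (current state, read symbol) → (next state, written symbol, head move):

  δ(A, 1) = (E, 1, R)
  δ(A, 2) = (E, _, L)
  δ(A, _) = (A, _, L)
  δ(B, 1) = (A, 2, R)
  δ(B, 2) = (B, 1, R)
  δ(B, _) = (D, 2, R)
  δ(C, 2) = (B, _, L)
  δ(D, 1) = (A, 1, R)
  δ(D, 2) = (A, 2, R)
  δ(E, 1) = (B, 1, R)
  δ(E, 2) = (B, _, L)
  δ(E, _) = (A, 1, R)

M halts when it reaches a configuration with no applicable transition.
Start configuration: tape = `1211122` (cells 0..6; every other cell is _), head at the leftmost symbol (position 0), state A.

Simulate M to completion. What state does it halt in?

A | _[1]211122   read 1 → write 1, move R, go to E
E | _1[2]11122   read 2 → write _, move L, go to B
B | _[1]_11122   read 1 → write 2, move R, go to A
A | _2[_]11122   read _ → write _, move L, go to A
A | _[2]_11122   read 2 → write _, move L, go to E
E | [_]__11122   read _ → write 1, move R, go to A
A | 1[_]_11122   read _ → write _, move L, go to A
A | [1]__11122   read 1 → write 1, move R, go to E
E | 1[_]_11122   read _ → write 1, move R, go to A
A | 11[_]11122   read _ → write _, move L, go to A
A | 1[1]_11122   read 1 → write 1, move R, go to E
E | 11[_]11122   read _ → write 1, move R, go to A
A | 111[1]1122   read 1 → write 1, move R, go to E
E | 1111[1]122   read 1 → write 1, move R, go to B
B | 11111[1]22   read 1 → write 2, move R, go to A
A | 111112[2]2   read 2 → write _, move L, go to E
E | 11111[2]_2   read 2 → write _, move L, go to B
B | 1111[1]__2   read 1 → write 2, move R, go to A
A | 11112[_]_2   read _ → write _, move L, go to A
A | 1111[2]__2   read 2 → write _, move L, go to E
E | 111[1]___2   read 1 → write 1, move R, go to B
B | 1111[_]__2   read _ → write 2, move R, go to D
D | 11112[_]_2
No transition is defined for (D, _); M halts in state D.

D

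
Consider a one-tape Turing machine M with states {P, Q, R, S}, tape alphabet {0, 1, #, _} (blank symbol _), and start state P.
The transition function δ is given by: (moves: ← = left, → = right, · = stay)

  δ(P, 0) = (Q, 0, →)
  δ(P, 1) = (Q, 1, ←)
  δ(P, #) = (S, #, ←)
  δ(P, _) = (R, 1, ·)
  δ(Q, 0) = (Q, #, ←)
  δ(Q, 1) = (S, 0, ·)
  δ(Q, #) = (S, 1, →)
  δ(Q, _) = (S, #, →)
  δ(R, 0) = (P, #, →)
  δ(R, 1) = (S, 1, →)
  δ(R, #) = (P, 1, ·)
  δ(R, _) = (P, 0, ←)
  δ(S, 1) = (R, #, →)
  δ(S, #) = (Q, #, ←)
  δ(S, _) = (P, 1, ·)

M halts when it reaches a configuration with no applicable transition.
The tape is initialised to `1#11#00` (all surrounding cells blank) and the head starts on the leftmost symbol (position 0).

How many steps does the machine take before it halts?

state=P head=0 tape=_[1]#11#00_____   (P,1)→(Q,1,←)
state=Q head=-1 tape=[_]1#11#00_____   (Q,_)→(S,#,→)
state=S head=0 tape=#[1]#11#00_____   (S,1)→(R,#,→)
state=R head=1 tape=##[#]11#00_____   (R,#)→(P,1,·)
state=P head=1 tape=##[1]11#00_____   (P,1)→(Q,1,←)
state=Q head=0 tape=#[#]111#00_____   (Q,#)→(S,1,→)
state=S head=1 tape=#1[1]11#00_____   (S,1)→(R,#,→)
state=R head=2 tape=#1#[1]1#00_____   (R,1)→(S,1,→)
state=S head=3 tape=#1#1[1]#00_____   (S,1)→(R,#,→)
state=R head=4 tape=#1#1#[#]00_____   (R,#)→(P,1,·)
state=P head=4 tape=#1#1#[1]00_____   (P,1)→(Q,1,←)
state=Q head=3 tape=#1#1[#]100_____   (Q,#)→(S,1,→)
state=S head=4 tape=#1#11[1]00_____   (S,1)→(R,#,→)
state=R head=5 tape=#1#11#[0]0_____   (R,0)→(P,#,→)
state=P head=6 tape=#1#11##[0]_____   (P,0)→(Q,0,→)
state=Q head=7 tape=#1#11##0[_]____   (Q,_)→(S,#,→)
state=S head=8 tape=#1#11##0#[_]___   (S,_)→(P,1,·)
state=P head=8 tape=#1#11##0#[1]___   (P,1)→(Q,1,←)
state=Q head=7 tape=#1#11##0[#]1___   (Q,#)→(S,1,→)
state=S head=8 tape=#1#11##01[1]___   (S,1)→(R,#,→)
state=R head=9 tape=#1#11##01#[_]__   (R,_)→(P,0,←)
state=P head=8 tape=#1#11##01[#]0__   (P,#)→(S,#,←)
state=S head=7 tape=#1#11##0[1]#0__   (S,1)→(R,#,→)
state=R head=8 tape=#1#11##0#[#]0__   (R,#)→(P,1,·)
state=P head=8 tape=#1#11##0#[1]0__   (P,1)→(Q,1,←)
state=Q head=7 tape=#1#11##0[#]10__   (Q,#)→(S,1,→)
state=S head=8 tape=#1#11##01[1]0__   (S,1)→(R,#,→)
state=R head=9 tape=#1#11##01#[0]__   (R,0)→(P,#,→)
state=P head=10 tape=#1#11##01##[_]_   (P,_)→(R,1,·)
state=R head=10 tape=#1#11##01##[1]_   (R,1)→(S,1,→)
state=S head=11 tape=#1#11##01##1[_]   (S,_)→(P,1,·)
state=P head=11 tape=#1#11##01##1[1]   (P,1)→(Q,1,←)
state=Q head=10 tape=#1#11##01##[1]1   (Q,1)→(S,0,·)
state=S head=10 tape=#1#11##01##[0]1
M halts after 33 transitions.

33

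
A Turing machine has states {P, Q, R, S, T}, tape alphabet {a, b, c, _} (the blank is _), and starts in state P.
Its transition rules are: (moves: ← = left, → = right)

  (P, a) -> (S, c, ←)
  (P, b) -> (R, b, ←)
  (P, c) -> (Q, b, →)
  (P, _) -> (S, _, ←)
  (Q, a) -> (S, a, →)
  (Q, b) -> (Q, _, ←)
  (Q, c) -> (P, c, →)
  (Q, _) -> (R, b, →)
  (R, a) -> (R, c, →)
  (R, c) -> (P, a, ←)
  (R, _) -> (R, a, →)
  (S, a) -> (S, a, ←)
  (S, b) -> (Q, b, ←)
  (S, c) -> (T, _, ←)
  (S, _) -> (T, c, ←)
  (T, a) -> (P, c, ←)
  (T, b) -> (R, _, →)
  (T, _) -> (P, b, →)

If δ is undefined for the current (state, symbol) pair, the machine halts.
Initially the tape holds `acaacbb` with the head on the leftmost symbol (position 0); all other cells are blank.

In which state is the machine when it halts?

R

P | __[a]caacbb   read a → write c, move ←, go to S
S | _[_]ccaacbb   read _ → write c, move ←, go to T
T | [_]cccaacbb   read _ → write b, move →, go to P
P | b[c]ccaacbb   read c → write b, move →, go to Q
Q | bb[c]caacbb   read c → write c, move →, go to P
P | bbc[c]aacbb   read c → write b, move →, go to Q
Q | bbcb[a]acbb   read a → write a, move →, go to S
S | bbcba[a]cbb   read a → write a, move ←, go to S
S | bbcb[a]acbb   read a → write a, move ←, go to S
S | bbc[b]aacbb   read b → write b, move ←, go to Q
Q | bb[c]baacbb   read c → write c, move →, go to P
P | bbc[b]aacbb   read b → write b, move ←, go to R
R | bb[c]baacbb   read c → write a, move ←, go to P
P | b[b]abaacbb   read b → write b, move ←, go to R
R | [b]babaacbb
No transition is defined for (R, b); M halts in state R.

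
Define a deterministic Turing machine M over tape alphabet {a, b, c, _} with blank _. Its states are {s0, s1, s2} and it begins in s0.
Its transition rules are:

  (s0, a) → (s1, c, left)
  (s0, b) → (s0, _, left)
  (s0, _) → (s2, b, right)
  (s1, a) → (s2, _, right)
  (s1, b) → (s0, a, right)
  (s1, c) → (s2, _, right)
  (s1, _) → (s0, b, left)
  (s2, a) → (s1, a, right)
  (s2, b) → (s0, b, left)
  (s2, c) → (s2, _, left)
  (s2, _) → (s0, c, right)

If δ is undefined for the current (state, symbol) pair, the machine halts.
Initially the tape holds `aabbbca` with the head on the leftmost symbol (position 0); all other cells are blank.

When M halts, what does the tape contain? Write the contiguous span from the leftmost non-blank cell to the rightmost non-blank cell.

bc_cabbbca

state=s0 head=0 tape=___[a]abbbca   (s0,a)→(s1,c,left)
state=s1 head=-1 tape=__[_]cabbbca   (s1,_)→(s0,b,left)
state=s0 head=-2 tape=_[_]bcabbbca   (s0,_)→(s2,b,right)
state=s2 head=-1 tape=_b[b]cabbbca   (s2,b)→(s0,b,left)
state=s0 head=-2 tape=_[b]bcabbbca   (s0,b)→(s0,_,left)
state=s0 head=-3 tape=[_]_bcabbbca   (s0,_)→(s2,b,right)
state=s2 head=-2 tape=b[_]bcabbbca   (s2,_)→(s0,c,right)
state=s0 head=-1 tape=bc[b]cabbbca   (s0,b)→(s0,_,left)
state=s0 head=-2 tape=b[c]_cabbbca
The non-blank tape span at halt is bc_cabbbca.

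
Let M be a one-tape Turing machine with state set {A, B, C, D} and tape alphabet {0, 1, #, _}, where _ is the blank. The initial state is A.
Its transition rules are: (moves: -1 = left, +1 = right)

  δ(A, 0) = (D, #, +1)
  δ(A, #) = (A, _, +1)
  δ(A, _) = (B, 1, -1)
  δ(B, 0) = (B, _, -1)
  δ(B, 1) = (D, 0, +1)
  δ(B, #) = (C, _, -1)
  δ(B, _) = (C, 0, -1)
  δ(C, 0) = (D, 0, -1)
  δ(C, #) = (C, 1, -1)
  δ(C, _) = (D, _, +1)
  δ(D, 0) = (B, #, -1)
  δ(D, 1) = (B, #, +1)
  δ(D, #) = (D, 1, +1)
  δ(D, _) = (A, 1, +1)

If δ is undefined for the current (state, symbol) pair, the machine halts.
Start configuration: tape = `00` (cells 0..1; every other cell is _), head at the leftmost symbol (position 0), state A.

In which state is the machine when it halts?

C

state=A head=0 tape=_[0]0_   (A,0)→(D,#,+1)
state=D head=1 tape=_#[0]_   (D,0)→(B,#,-1)
state=B head=0 tape=_[#]#_   (B,#)→(C,_,-1)
state=C head=-1 tape=[_]_#_   (C,_)→(D,_,+1)
state=D head=0 tape=_[_]#_   (D,_)→(A,1,+1)
state=A head=1 tape=_1[#]_   (A,#)→(A,_,+1)
state=A head=2 tape=_1_[_]   (A,_)→(B,1,-1)
state=B head=1 tape=_1[_]1   (B,_)→(C,0,-1)
state=C head=0 tape=_[1]01
No transition is defined for (C, 1); M halts in state C.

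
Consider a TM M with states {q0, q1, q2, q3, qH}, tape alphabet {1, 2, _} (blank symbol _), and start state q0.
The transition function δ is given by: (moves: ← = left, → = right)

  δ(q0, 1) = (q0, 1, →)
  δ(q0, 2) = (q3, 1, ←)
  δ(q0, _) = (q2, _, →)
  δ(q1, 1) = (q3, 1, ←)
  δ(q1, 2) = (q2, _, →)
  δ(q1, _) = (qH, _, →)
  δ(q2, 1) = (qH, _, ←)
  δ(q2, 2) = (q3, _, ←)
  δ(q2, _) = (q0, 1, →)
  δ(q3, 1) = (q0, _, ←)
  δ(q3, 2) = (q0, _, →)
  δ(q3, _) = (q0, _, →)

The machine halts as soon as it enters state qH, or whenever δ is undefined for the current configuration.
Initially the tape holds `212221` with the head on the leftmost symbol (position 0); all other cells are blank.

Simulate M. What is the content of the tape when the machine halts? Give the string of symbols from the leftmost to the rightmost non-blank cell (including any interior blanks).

1__221

q0 | _[2]12221   read 2 → write 1, move ←, go to q3
q3 | [_]112221   read _ → write _, move →, go to q0
q0 | _[1]12221   read 1 → write 1, move →, go to q0
q0 | _1[1]2221   read 1 → write 1, move →, go to q0
q0 | _11[2]221   read 2 → write 1, move ←, go to q3
q3 | _1[1]1221   read 1 → write _, move ←, go to q0
q0 | _[1]_1221   read 1 → write 1, move →, go to q0
q0 | _1[_]1221   read _ → write _, move →, go to q2
q2 | _1_[1]221   read 1 → write _, move ←, go to qH
qH | _1[_]_221
The non-blank tape span at halt is 1__221.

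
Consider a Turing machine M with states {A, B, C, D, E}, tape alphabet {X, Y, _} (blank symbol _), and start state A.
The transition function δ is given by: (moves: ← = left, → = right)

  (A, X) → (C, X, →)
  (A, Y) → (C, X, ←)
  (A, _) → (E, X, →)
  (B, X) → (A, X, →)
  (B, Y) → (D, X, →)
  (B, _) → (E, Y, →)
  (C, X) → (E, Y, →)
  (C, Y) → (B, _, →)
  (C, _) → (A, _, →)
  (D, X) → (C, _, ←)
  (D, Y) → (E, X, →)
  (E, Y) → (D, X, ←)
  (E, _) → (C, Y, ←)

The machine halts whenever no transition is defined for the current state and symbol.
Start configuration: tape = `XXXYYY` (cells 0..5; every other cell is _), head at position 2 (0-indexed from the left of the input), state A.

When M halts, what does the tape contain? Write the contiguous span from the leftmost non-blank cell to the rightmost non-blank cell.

A | XX[X]YYY_   read X → write X, move →, go to C
C | XXX[Y]YY_   read Y → write _, move →, go to B
B | XXX_[Y]Y_   read Y → write X, move →, go to D
D | XXX_X[Y]_   read Y → write X, move →, go to E
E | XXX_XX[_]   read _ → write Y, move ←, go to C
C | XXX_X[X]Y   read X → write Y, move →, go to E
E | XXX_XY[Y]   read Y → write X, move ←, go to D
D | XXX_X[Y]X   read Y → write X, move →, go to E
E | XXX_XX[X]
The non-blank tape span at halt is XXX_XXX.

XXX_XXX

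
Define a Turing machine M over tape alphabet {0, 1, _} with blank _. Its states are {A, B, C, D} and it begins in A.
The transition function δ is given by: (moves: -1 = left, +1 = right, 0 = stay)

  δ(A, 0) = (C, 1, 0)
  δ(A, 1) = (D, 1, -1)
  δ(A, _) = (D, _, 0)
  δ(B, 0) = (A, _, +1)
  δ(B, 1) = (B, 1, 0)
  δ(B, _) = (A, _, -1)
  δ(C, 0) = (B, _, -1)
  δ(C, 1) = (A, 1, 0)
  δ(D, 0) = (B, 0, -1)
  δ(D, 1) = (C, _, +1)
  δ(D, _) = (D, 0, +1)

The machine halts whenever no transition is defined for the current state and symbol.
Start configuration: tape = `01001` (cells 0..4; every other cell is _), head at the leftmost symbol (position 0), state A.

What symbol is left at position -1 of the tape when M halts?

state=A head=0 tape=___[0]1001   (A,0)→(C,1,0)
state=C head=0 tape=___[1]1001   (C,1)→(A,1,0)
state=A head=0 tape=___[1]1001   (A,1)→(D,1,-1)
state=D head=-1 tape=__[_]11001   (D,_)→(D,0,+1)
state=D head=0 tape=__0[1]1001   (D,1)→(C,_,+1)
state=C head=1 tape=__0_[1]001   (C,1)→(A,1,0)
state=A head=1 tape=__0_[1]001   (A,1)→(D,1,-1)
state=D head=0 tape=__0[_]1001   (D,_)→(D,0,+1)
state=D head=1 tape=__00[1]001   (D,1)→(C,_,+1)
state=C head=2 tape=__00_[0]01   (C,0)→(B,_,-1)
state=B head=1 tape=__00[_]_01   (B,_)→(A,_,-1)
state=A head=0 tape=__0[0]__01   (A,0)→(C,1,0)
state=C head=0 tape=__0[1]__01   (C,1)→(A,1,0)
state=A head=0 tape=__0[1]__01   (A,1)→(D,1,-1)
state=D head=-1 tape=__[0]1__01   (D,0)→(B,0,-1)
state=B head=-2 tape=_[_]01__01   (B,_)→(A,_,-1)
state=A head=-3 tape=[_]_01__01   (A,_)→(D,_,0)
state=D head=-3 tape=[_]_01__01   (D,_)→(D,0,+1)
state=D head=-2 tape=0[_]01__01   (D,_)→(D,0,+1)
state=D head=-1 tape=00[0]1__01   (D,0)→(B,0,-1)
state=B head=-2 tape=0[0]01__01   (B,0)→(A,_,+1)
state=A head=-1 tape=0_[0]1__01   (A,0)→(C,1,0)
state=C head=-1 tape=0_[1]1__01   (C,1)→(A,1,0)
state=A head=-1 tape=0_[1]1__01   (A,1)→(D,1,-1)
state=D head=-2 tape=0[_]11__01   (D,_)→(D,0,+1)
state=D head=-1 tape=00[1]1__01   (D,1)→(C,_,+1)
state=C head=0 tape=00_[1]__01   (C,1)→(A,1,0)
state=A head=0 tape=00_[1]__01   (A,1)→(D,1,-1)
state=D head=-1 tape=00[_]1__01   (D,_)→(D,0,+1)
state=D head=0 tape=000[1]__01   (D,1)→(C,_,+1)
state=C head=1 tape=000_[_]_01
Cell -1 holds 0 when M halts.

0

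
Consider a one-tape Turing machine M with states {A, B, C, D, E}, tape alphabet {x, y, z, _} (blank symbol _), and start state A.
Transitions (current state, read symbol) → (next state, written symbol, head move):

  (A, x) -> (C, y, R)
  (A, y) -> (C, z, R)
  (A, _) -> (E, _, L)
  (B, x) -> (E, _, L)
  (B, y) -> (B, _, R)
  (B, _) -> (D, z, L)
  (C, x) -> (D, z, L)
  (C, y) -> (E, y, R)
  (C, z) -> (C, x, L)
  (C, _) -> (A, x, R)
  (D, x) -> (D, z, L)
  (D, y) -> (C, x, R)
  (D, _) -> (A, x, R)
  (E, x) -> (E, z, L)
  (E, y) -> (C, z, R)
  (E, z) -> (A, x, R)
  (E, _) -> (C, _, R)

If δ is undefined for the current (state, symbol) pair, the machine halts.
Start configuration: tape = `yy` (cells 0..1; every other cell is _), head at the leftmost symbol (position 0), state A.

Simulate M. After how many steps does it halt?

20

state=A head=0 tape=[y]y____   (A,y)→(C,z,R)
state=C head=1 tape=z[y]____   (C,y)→(E,y,R)
state=E head=2 tape=zy[_]___   (E,_)→(C,_,R)
state=C head=3 tape=zy_[_]__   (C,_)→(A,x,R)
state=A head=4 tape=zy_x[_]_   (A,_)→(E,_,L)
state=E head=3 tape=zy_[x]__   (E,x)→(E,z,L)
state=E head=2 tape=zy[_]z__   (E,_)→(C,_,R)
state=C head=3 tape=zy_[z]__   (C,z)→(C,x,L)
state=C head=2 tape=zy[_]x__   (C,_)→(A,x,R)
state=A head=3 tape=zyx[x]__   (A,x)→(C,y,R)
state=C head=4 tape=zyxy[_]_   (C,_)→(A,x,R)
state=A head=5 tape=zyxyx[_]   (A,_)→(E,_,L)
state=E head=4 tape=zyxy[x]_   (E,x)→(E,z,L)
state=E head=3 tape=zyx[y]z_   (E,y)→(C,z,R)
state=C head=4 tape=zyxz[z]_   (C,z)→(C,x,L)
state=C head=3 tape=zyx[z]x_   (C,z)→(C,x,L)
state=C head=2 tape=zy[x]xx_   (C,x)→(D,z,L)
state=D head=1 tape=z[y]zxx_   (D,y)→(C,x,R)
state=C head=2 tape=zx[z]xx_   (C,z)→(C,x,L)
state=C head=1 tape=z[x]xxx_   (C,x)→(D,z,L)
state=D head=0 tape=[z]zxxx_
M halts after 20 transitions.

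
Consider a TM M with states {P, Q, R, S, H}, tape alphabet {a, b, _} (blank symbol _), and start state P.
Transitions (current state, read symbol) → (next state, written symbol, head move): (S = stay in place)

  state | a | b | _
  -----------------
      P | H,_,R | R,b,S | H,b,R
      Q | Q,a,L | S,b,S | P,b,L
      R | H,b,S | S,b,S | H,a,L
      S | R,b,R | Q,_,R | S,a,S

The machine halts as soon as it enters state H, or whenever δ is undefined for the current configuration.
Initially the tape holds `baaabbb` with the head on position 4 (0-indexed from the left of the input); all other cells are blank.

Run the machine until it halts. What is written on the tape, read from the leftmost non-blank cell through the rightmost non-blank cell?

P | baaa[b]bb_   read b → write b, move S, go to R
R | baaa[b]bb_   read b → write b, move S, go to S
S | baaa[b]bb_   read b → write _, move R, go to Q
Q | baaa_[b]b_   read b → write b, move S, go to S
S | baaa_[b]b_   read b → write _, move R, go to Q
Q | baaa__[b]_   read b → write b, move S, go to S
S | baaa__[b]_   read b → write _, move R, go to Q
Q | baaa___[_]   read _ → write b, move L, go to P
P | baaa__[_]b   read _ → write b, move R, go to H
H | baaa__b[b]
The non-blank tape span at halt is baaa__bb.

baaa__bb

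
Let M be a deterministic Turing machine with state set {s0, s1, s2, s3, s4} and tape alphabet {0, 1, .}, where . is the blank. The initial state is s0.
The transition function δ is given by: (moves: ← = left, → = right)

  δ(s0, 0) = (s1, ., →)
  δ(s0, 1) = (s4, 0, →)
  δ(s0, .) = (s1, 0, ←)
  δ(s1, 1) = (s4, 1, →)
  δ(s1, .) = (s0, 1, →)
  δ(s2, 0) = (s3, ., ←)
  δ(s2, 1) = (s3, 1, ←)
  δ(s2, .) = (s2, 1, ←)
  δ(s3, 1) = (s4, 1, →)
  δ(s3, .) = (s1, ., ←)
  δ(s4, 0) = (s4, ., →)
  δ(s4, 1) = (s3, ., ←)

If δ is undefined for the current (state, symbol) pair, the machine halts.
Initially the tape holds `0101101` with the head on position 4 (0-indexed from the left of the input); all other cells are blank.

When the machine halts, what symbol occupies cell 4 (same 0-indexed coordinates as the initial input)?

0

s0 | 0101[1]01   read 1 → write 0, move →, go to s4
s4 | 01010[0]1   read 0 → write ., move →, go to s4
s4 | 01010.[1]   read 1 → write ., move ←, go to s3
s3 | 01010[.].   read . → write ., move ←, go to s1
s1 | 0101[0]..
Cell 4 holds 0 when M halts.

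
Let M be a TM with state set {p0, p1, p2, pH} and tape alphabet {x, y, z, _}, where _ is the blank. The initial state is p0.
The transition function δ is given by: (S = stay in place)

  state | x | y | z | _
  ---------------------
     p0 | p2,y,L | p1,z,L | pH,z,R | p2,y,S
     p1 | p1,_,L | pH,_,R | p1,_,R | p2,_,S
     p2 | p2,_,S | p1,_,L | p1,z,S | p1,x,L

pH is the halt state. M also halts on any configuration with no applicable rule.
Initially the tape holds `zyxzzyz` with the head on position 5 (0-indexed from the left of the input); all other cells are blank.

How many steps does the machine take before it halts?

p0 | zyxzz[y]z_   read y → write z, move L, go to p1
p1 | zyxz[z]zz_   read z → write _, move R, go to p1
p1 | zyxz_[z]z_   read z → write _, move R, go to p1
p1 | zyxz__[z]_   read z → write _, move R, go to p1
p1 | zyxz___[_]   read _ → write _, move S, go to p2
p2 | zyxz___[_]   read _ → write x, move L, go to p1
p1 | zyxz__[_]x   read _ → write _, move S, go to p2
p2 | zyxz__[_]x   read _ → write x, move L, go to p1
p1 | zyxz_[_]xx   read _ → write _, move S, go to p2
p2 | zyxz_[_]xx   read _ → write x, move L, go to p1
p1 | zyxz[_]xxx   read _ → write _, move S, go to p2
p2 | zyxz[_]xxx   read _ → write x, move L, go to p1
p1 | zyx[z]xxxx   read z → write _, move R, go to p1
p1 | zyx_[x]xxx   read x → write _, move L, go to p1
p1 | zyx[_]_xxx   read _ → write _, move S, go to p2
p2 | zyx[_]_xxx   read _ → write x, move L, go to p1
p1 | zy[x]x_xxx   read x → write _, move L, go to p1
p1 | z[y]_x_xxx   read y → write _, move R, go to pH
pH | z_[_]x_xxx
M halts after 18 transitions.

18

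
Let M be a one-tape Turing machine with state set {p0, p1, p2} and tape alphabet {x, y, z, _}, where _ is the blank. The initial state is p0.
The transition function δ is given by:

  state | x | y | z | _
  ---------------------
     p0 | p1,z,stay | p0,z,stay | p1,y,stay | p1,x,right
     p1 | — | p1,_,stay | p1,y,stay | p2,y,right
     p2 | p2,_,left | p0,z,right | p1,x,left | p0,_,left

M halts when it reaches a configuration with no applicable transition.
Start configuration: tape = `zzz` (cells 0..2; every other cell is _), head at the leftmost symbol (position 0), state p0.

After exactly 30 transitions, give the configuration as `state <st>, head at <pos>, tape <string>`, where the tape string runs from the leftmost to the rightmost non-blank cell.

state=p0 head=0 tape=[z]zz_   (p0,z)→(p1,y,stay)
state=p1 head=0 tape=[y]zz_   (p1,y)→(p1,_,stay)
state=p1 head=0 tape=[_]zz_   (p1,_)→(p2,y,right)
state=p2 head=1 tape=y[z]z_   (p2,z)→(p1,x,left)
state=p1 head=0 tape=[y]xz_   (p1,y)→(p1,_,stay)
state=p1 head=0 tape=[_]xz_   (p1,_)→(p2,y,right)
state=p2 head=1 tape=y[x]z_   (p2,x)→(p2,_,left)
state=p2 head=0 tape=[y]_z_   (p2,y)→(p0,z,right)
state=p0 head=1 tape=z[_]z_   (p0,_)→(p1,x,right)
state=p1 head=2 tape=zx[z]_   (p1,z)→(p1,y,stay)
state=p1 head=2 tape=zx[y]_   (p1,y)→(p1,_,stay)
state=p1 head=2 tape=zx[_]_   (p1,_)→(p2,y,right)
state=p2 head=3 tape=zxy[_]   (p2,_)→(p0,_,left)
state=p0 head=2 tape=zx[y]_   (p0,y)→(p0,z,stay)
state=p0 head=2 tape=zx[z]_   (p0,z)→(p1,y,stay)
state=p1 head=2 tape=zx[y]_   (p1,y)→(p1,_,stay)
state=p1 head=2 tape=zx[_]_   (p1,_)→(p2,y,right)
state=p2 head=3 tape=zxy[_]   (p2,_)→(p0,_,left)
state=p0 head=2 tape=zx[y]_   (p0,y)→(p0,z,stay)
state=p0 head=2 tape=zx[z]_   (p0,z)→(p1,y,stay)
state=p1 head=2 tape=zx[y]_   (p1,y)→(p1,_,stay)
state=p1 head=2 tape=zx[_]_   (p1,_)→(p2,y,right)
state=p2 head=3 tape=zxy[_]   (p2,_)→(p0,_,left)
state=p0 head=2 tape=zx[y]_   (p0,y)→(p0,z,stay)
state=p0 head=2 tape=zx[z]_   (p0,z)→(p1,y,stay)
state=p1 head=2 tape=zx[y]_   (p1,y)→(p1,_,stay)
state=p1 head=2 tape=zx[_]_   (p1,_)→(p2,y,right)
state=p2 head=3 tape=zxy[_]   (p2,_)→(p0,_,left)
state=p0 head=2 tape=zx[y]_   (p0,y)→(p0,z,stay)
state=p0 head=2 tape=zx[z]_   (p0,z)→(p1,y,stay)
state=p1 head=2 tape=zx[y]_
After 30 steps: state p1, head at 2, tape zxy.

state p1, head at 2, tape zxy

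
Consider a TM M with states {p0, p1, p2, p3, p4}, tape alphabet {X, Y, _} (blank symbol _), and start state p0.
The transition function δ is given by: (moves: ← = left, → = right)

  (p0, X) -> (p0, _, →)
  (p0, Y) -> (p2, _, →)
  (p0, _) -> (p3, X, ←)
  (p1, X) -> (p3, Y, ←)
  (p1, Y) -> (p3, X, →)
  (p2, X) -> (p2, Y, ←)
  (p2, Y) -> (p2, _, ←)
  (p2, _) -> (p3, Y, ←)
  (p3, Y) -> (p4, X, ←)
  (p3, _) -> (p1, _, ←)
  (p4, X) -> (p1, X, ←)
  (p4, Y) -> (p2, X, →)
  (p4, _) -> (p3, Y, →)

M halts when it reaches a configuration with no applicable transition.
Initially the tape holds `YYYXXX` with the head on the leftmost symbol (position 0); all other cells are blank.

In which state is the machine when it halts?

p0 | __[Y]YYXXX   read Y → write _, move →, go to p2
p2 | ___[Y]YXXX   read Y → write _, move ←, go to p2
p2 | __[_]_YXXX   read _ → write Y, move ←, go to p3
p3 | _[_]Y_YXXX   read _ → write _, move ←, go to p1
p1 | [_]_Y_YXXX
No transition is defined for (p1, _); M halts in state p1.

p1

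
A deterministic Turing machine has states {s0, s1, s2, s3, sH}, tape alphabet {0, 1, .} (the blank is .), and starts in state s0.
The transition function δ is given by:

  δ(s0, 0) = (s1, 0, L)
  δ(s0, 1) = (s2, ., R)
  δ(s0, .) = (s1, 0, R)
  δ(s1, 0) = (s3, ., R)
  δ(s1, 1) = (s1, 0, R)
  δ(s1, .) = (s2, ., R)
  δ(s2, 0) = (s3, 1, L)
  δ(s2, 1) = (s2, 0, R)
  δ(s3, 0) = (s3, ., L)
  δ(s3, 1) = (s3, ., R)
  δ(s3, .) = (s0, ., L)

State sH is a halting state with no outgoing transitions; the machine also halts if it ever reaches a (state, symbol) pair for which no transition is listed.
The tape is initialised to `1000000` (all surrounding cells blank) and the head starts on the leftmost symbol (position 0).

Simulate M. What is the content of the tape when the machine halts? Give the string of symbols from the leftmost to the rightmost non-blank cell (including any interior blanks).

state=s0 head=0 tape=...[1]000000   (s0,1)→(s2,.,R)
state=s2 head=1 tape=....[0]00000   (s2,0)→(s3,1,L)
state=s3 head=0 tape=...[.]100000   (s3,.)→(s0,.,L)
state=s0 head=-1 tape=..[.].100000   (s0,.)→(s1,0,R)
state=s1 head=0 tape=..0[.]100000   (s1,.)→(s2,.,R)
state=s2 head=1 tape=..0.[1]00000   (s2,1)→(s2,0,R)
state=s2 head=2 tape=..0.0[0]0000   (s2,0)→(s3,1,L)
state=s3 head=1 tape=..0.[0]10000   (s3,0)→(s3,.,L)
state=s3 head=0 tape=..0[.].10000   (s3,.)→(s0,.,L)
state=s0 head=-1 tape=..[0]..10000   (s0,0)→(s1,0,L)
state=s1 head=-2 tape=.[.]0..10000   (s1,.)→(s2,.,R)
state=s2 head=-1 tape=..[0]..10000   (s2,0)→(s3,1,L)
state=s3 head=-2 tape=.[.]1..10000   (s3,.)→(s0,.,L)
state=s0 head=-3 tape=[.].1..10000   (s0,.)→(s1,0,R)
state=s1 head=-2 tape=0[.]1..10000   (s1,.)→(s2,.,R)
state=s2 head=-1 tape=0.[1]..10000   (s2,1)→(s2,0,R)
state=s2 head=0 tape=0.0[.].10000
The non-blank tape span at halt is 0.0..10000.

0.0..10000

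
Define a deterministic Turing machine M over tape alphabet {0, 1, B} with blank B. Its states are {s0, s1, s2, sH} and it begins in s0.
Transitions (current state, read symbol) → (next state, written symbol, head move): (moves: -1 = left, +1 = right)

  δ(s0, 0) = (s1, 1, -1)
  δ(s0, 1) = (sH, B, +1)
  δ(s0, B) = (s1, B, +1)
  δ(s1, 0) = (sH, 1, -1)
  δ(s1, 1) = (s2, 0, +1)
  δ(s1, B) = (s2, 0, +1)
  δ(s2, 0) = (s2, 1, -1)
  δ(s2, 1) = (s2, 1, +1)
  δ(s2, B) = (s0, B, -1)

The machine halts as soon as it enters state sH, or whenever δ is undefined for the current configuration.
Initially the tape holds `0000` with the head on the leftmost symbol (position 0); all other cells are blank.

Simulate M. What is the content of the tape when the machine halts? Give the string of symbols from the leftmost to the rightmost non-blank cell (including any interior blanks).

s0 | B[0]000B   read 0 → write 1, move -1, go to s1
s1 | [B]1000B   read B → write 0, move +1, go to s2
s2 | 0[1]000B   read 1 → write 1, move +1, go to s2
s2 | 01[0]00B   read 0 → write 1, move -1, go to s2
s2 | 0[1]100B   read 1 → write 1, move +1, go to s2
s2 | 01[1]00B   read 1 → write 1, move +1, go to s2
s2 | 011[0]0B   read 0 → write 1, move -1, go to s2
s2 | 01[1]10B   read 1 → write 1, move +1, go to s2
s2 | 011[1]0B   read 1 → write 1, move +1, go to s2
s2 | 0111[0]B   read 0 → write 1, move -1, go to s2
s2 | 011[1]1B   read 1 → write 1, move +1, go to s2
s2 | 0111[1]B   read 1 → write 1, move +1, go to s2
s2 | 01111[B]   read B → write B, move -1, go to s0
s0 | 0111[1]B   read 1 → write B, move +1, go to sH
sH | 0111B[B]
The non-blank tape span at halt is 0111.

0111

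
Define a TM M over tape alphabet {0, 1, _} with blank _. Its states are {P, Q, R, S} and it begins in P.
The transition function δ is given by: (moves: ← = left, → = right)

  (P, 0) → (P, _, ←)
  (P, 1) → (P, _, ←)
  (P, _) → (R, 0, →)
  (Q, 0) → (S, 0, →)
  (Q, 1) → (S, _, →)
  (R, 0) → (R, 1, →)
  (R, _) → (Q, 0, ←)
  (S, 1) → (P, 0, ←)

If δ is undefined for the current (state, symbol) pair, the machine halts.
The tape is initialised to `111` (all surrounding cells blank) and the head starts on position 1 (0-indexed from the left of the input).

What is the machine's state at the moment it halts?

P | _1[1]1   read 1 → write _, move ←, go to P
P | _[1]_1   read 1 → write _, move ←, go to P
P | [_]__1   read _ → write 0, move →, go to R
R | 0[_]_1   read _ → write 0, move ←, go to Q
Q | [0]0_1   read 0 → write 0, move →, go to S
S | 0[0]_1
No transition is defined for (S, 0); M halts in state S.

S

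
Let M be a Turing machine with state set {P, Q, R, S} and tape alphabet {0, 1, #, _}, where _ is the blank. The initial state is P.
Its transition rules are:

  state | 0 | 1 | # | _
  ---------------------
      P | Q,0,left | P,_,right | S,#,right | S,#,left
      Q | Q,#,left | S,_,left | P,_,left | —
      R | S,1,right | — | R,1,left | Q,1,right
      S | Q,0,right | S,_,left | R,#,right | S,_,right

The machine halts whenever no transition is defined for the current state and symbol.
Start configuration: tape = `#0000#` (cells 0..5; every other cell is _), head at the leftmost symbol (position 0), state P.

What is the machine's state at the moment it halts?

state=P head=0 tape=__[#]0000#   (P,#)→(S,#,right)
state=S head=1 tape=__#[0]000#   (S,0)→(Q,0,right)
state=Q head=2 tape=__#0[0]00#   (Q,0)→(Q,#,left)
state=Q head=1 tape=__#[0]#00#   (Q,0)→(Q,#,left)
state=Q head=0 tape=__[#]##00#   (Q,#)→(P,_,left)
state=P head=-1 tape=_[_]_##00#   (P,_)→(S,#,left)
state=S head=-2 tape=[_]#_##00#   (S,_)→(S,_,right)
state=S head=-1 tape=_[#]_##00#   (S,#)→(R,#,right)
state=R head=0 tape=_#[_]##00#   (R,_)→(Q,1,right)
state=Q head=1 tape=_#1[#]#00#   (Q,#)→(P,_,left)
state=P head=0 tape=_#[1]_#00#   (P,1)→(P,_,right)
state=P head=1 tape=_#_[_]#00#   (P,_)→(S,#,left)
state=S head=0 tape=_#[_]##00#   (S,_)→(S,_,right)
state=S head=1 tape=_#_[#]#00#   (S,#)→(R,#,right)
state=R head=2 tape=_#_#[#]00#   (R,#)→(R,1,left)
state=R head=1 tape=_#_[#]100#   (R,#)→(R,1,left)
state=R head=0 tape=_#[_]1100#   (R,_)→(Q,1,right)
state=Q head=1 tape=_#1[1]100#   (Q,1)→(S,_,left)
state=S head=0 tape=_#[1]_100#   (S,1)→(S,_,left)
state=S head=-1 tape=_[#]__100#   (S,#)→(R,#,right)
state=R head=0 tape=_#[_]_100#   (R,_)→(Q,1,right)
state=Q head=1 tape=_#1[_]100#
No transition is defined for (Q, _); M halts in state Q.

Q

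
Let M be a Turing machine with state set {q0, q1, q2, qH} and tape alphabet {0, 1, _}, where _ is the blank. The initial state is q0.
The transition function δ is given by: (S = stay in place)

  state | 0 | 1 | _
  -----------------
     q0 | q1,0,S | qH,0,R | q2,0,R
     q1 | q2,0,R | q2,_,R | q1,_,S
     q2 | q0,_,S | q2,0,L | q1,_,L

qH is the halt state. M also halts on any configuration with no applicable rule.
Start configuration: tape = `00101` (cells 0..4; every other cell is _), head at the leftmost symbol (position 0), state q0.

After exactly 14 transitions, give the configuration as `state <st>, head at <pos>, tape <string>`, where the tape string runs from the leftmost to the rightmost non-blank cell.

state q2, head at 4, tape 00000

state=q0 head=0 tape=[0]0101   (q0,0)→(q1,0,S)
state=q1 head=0 tape=[0]0101   (q1,0)→(q2,0,R)
state=q2 head=1 tape=0[0]101   (q2,0)→(q0,_,S)
state=q0 head=1 tape=0[_]101   (q0,_)→(q2,0,R)
state=q2 head=2 tape=00[1]01   (q2,1)→(q2,0,L)
state=q2 head=1 tape=0[0]001   (q2,0)→(q0,_,S)
state=q0 head=1 tape=0[_]001   (q0,_)→(q2,0,R)
state=q2 head=2 tape=00[0]01   (q2,0)→(q0,_,S)
state=q0 head=2 tape=00[_]01   (q0,_)→(q2,0,R)
state=q2 head=3 tape=000[0]1   (q2,0)→(q0,_,S)
state=q0 head=3 tape=000[_]1   (q0,_)→(q2,0,R)
state=q2 head=4 tape=0000[1]   (q2,1)→(q2,0,L)
state=q2 head=3 tape=000[0]0   (q2,0)→(q0,_,S)
state=q0 head=3 tape=000[_]0   (q0,_)→(q2,0,R)
state=q2 head=4 tape=0000[0]
After 14 steps: state q2, head at 4, tape 00000.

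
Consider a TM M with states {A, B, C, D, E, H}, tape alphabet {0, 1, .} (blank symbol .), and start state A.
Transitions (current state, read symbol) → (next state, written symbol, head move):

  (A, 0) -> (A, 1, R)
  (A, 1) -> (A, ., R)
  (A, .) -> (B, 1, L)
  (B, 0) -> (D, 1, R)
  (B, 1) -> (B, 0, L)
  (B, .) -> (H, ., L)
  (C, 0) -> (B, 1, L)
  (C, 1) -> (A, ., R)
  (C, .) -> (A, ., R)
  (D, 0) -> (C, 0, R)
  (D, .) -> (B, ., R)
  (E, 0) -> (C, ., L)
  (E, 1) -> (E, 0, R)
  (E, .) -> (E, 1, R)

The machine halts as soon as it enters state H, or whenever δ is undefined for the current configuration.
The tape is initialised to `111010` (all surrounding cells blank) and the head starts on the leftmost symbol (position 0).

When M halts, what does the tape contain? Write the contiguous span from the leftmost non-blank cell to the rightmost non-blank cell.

1.01

state=A head=0 tape=[1]11010.   (A,1)→(A,.,R)
state=A head=1 tape=.[1]1010.   (A,1)→(A,.,R)
state=A head=2 tape=..[1]010.   (A,1)→(A,.,R)
state=A head=3 tape=...[0]10.   (A,0)→(A,1,R)
state=A head=4 tape=...1[1]0.   (A,1)→(A,.,R)
state=A head=5 tape=...1.[0].   (A,0)→(A,1,R)
state=A head=6 tape=...1.1[.]   (A,.)→(B,1,L)
state=B head=5 tape=...1.[1]1   (B,1)→(B,0,L)
state=B head=4 tape=...1[.]01   (B,.)→(H,.,L)
state=H head=3 tape=...[1].01
The non-blank tape span at halt is 1.01.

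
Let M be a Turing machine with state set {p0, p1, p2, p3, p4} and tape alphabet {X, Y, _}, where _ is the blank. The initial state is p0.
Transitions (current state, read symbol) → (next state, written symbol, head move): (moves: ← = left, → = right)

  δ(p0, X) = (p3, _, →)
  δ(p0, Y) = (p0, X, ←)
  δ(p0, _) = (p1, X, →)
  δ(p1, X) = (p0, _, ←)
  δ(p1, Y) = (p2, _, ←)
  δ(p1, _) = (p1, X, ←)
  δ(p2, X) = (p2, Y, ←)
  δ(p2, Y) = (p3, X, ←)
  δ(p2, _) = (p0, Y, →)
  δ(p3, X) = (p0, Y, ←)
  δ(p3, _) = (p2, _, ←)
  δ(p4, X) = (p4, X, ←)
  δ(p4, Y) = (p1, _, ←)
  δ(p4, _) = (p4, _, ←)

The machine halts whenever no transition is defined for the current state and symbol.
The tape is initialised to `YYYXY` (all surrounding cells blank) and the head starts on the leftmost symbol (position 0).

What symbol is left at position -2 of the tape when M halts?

p0 | ___[Y]YYXY   read Y → write X, move ←, go to p0
p0 | __[_]XYYXY   read _ → write X, move →, go to p1
p1 | __X[X]YYXY   read X → write _, move ←, go to p0
p0 | __[X]_YYXY   read X → write _, move →, go to p3
p3 | ___[_]YYXY   read _ → write _, move ←, go to p2
p2 | __[_]_YYXY   read _ → write Y, move →, go to p0
p0 | __Y[_]YYXY   read _ → write X, move →, go to p1
p1 | __YX[Y]YXY   read Y → write _, move ←, go to p2
p2 | __Y[X]_YXY   read X → write Y, move ←, go to p2
p2 | __[Y]Y_YXY   read Y → write X, move ←, go to p3
p3 | _[_]XY_YXY   read _ → write _, move ←, go to p2
p2 | [_]_XY_YXY   read _ → write Y, move →, go to p0
p0 | Y[_]XY_YXY   read _ → write X, move →, go to p1
p1 | YX[X]Y_YXY   read X → write _, move ←, go to p0
p0 | Y[X]_Y_YXY   read X → write _, move →, go to p3
p3 | Y_[_]Y_YXY   read _ → write _, move ←, go to p2
p2 | Y[_]_Y_YXY   read _ → write Y, move →, go to p0
p0 | YY[_]Y_YXY   read _ → write X, move →, go to p1
p1 | YYX[Y]_YXY   read Y → write _, move ←, go to p2
p2 | YY[X]__YXY   read X → write Y, move ←, go to p2
p2 | Y[Y]Y__YXY   read Y → write X, move ←, go to p3
p3 | [Y]XY__YXY
Cell -2 holds X when M halts.

X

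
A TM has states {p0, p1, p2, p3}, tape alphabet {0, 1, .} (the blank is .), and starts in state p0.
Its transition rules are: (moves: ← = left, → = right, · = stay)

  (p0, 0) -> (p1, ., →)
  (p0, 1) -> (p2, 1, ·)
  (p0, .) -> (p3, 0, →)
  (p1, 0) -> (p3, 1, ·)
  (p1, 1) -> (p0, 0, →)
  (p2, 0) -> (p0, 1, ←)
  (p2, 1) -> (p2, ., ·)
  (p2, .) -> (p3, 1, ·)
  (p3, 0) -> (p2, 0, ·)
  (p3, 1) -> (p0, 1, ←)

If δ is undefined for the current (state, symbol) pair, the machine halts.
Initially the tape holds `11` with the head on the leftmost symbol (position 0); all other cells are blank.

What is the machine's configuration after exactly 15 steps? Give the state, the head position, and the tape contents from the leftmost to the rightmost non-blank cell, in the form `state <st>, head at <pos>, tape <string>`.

p0 | .[1]1..   read 1 → write 1, move ·, go to p2
p2 | .[1]1..   read 1 → write ., move ·, go to p2
p2 | .[.]1..   read . → write 1, move ·, go to p3
p3 | .[1]1..   read 1 → write 1, move ←, go to p0
p0 | [.]11..   read . → write 0, move →, go to p3
p3 | 0[1]1..   read 1 → write 1, move ←, go to p0
p0 | [0]11..   read 0 → write ., move →, go to p1
p1 | .[1]1..   read 1 → write 0, move →, go to p0
p0 | .0[1]..   read 1 → write 1, move ·, go to p2
p2 | .0[1]..   read 1 → write ., move ·, go to p2
p2 | .0[.]..   read . → write 1, move ·, go to p3
p3 | .0[1]..   read 1 → write 1, move ←, go to p0
p0 | .[0]1..   read 0 → write ., move →, go to p1
p1 | ..[1]..   read 1 → write 0, move →, go to p0
p0 | ..0[.].   read . → write 0, move →, go to p3
p3 | ..00[.]
After 15 steps: state p3, head at 3, tape 00.

state p3, head at 3, tape 00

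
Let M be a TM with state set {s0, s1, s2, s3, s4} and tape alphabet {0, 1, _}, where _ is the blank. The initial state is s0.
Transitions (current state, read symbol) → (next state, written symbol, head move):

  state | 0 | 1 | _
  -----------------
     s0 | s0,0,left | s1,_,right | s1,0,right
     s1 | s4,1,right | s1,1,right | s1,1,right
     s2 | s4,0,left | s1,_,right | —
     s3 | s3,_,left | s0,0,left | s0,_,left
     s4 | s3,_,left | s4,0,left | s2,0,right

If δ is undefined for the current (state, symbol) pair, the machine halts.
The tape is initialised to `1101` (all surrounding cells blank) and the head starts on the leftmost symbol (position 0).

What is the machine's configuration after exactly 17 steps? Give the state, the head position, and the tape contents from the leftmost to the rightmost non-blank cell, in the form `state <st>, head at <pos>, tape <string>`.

state=s0 head=0 tape=__[1]101   (s0,1)→(s1,_,right)
state=s1 head=1 tape=___[1]01   (s1,1)→(s1,1,right)
state=s1 head=2 tape=___1[0]1   (s1,0)→(s4,1,right)
state=s4 head=3 tape=___11[1]   (s4,1)→(s4,0,left)
state=s4 head=2 tape=___1[1]0   (s4,1)→(s4,0,left)
state=s4 head=1 tape=___[1]00   (s4,1)→(s4,0,left)
state=s4 head=0 tape=__[_]000   (s4,_)→(s2,0,right)
state=s2 head=1 tape=__0[0]00   (s2,0)→(s4,0,left)
state=s4 head=0 tape=__[0]000   (s4,0)→(s3,_,left)
state=s3 head=-1 tape=_[_]_000   (s3,_)→(s0,_,left)
state=s0 head=-2 tape=[_]__000   (s0,_)→(s1,0,right)
state=s1 head=-1 tape=0[_]_000   (s1,_)→(s1,1,right)
state=s1 head=0 tape=01[_]000   (s1,_)→(s1,1,right)
state=s1 head=1 tape=011[0]00   (s1,0)→(s4,1,right)
state=s4 head=2 tape=0111[0]0   (s4,0)→(s3,_,left)
state=s3 head=1 tape=011[1]_0   (s3,1)→(s0,0,left)
state=s0 head=0 tape=01[1]0_0   (s0,1)→(s1,_,right)
state=s1 head=1 tape=01_[0]_0
After 17 steps: state s1, head at 1, tape 01_0_0.

state s1, head at 1, tape 01_0_0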